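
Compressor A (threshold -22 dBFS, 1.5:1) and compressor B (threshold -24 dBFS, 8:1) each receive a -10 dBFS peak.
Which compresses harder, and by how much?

A: 12 dB over, compressed to 8 dB over, so 4 dB of GR.
B: 14 dB over, compressed to 1.75 dB over, so 12.25 dB of GR.
B applies 8.25 dB more gain reduction.

B, by 8.25 dB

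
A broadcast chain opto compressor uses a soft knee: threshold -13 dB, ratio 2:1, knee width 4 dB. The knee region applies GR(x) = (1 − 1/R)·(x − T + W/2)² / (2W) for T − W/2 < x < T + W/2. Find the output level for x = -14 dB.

-14.0625 dB

x − T + W/2 = -14 − (-13) + 2 = 1.
GR = (1 − 1/2) × 1² / 8 = 0.5 × 1 / 8 = 0.0625 dB.
Output = -14 − 0.0625 = -14.0625 dB.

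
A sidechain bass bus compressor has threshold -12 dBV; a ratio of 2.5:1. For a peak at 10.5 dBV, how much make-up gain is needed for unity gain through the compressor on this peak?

13.5 dB

Without make-up, output = threshold + overshoot/2.5 = -12 + 9 = -3 dBV.
Gap to target: 13.5 dB.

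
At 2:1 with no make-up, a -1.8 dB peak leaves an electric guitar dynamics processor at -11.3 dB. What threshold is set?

-20.8 dB

Let T be the threshold. Output overshoot = (input overshoot)/R, so -11.3 − T = (-1.8 − T)/2.
2·(-11.3 − T) = -1.8 − T → 1·T = -22.6 − (-1.8) = -20.8.
T = -20.8/1 = -20.8 dB.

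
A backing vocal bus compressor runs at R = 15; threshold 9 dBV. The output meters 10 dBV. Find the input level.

Post-compression overshoot = 10 − 9 = 1 dB.
Before 15:1 compression the overshoot was 1 × 15 = 15 dB, so input = 9 + 15 = 24 dBV.

24 dBV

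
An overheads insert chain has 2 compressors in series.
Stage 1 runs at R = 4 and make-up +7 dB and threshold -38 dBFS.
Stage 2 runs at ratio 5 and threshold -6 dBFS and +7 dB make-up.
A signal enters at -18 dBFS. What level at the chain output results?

-19 dBFS

Stage 1: overshoot 20 dB → 20/4 = 5 dB → -33 dBFS; +7 dB make-up → -26 dBFS.
Stage 2: -26 dBFS ≤ -6 dBFS, so stage 2 doesn't engage; make-up brings it to -19 dBFS.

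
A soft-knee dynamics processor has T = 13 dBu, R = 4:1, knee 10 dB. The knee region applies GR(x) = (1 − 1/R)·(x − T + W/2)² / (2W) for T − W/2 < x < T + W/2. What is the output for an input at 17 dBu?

x − T + W/2 = 17 − 13 + 5 = 9.
GR = (1 − 1/4) × 9² / 20 = 0.75 × 81 / 20 = 3.0375 dB.
Output = 17 − 3.0375 = 13.9625 dBu.

13.9625 dBu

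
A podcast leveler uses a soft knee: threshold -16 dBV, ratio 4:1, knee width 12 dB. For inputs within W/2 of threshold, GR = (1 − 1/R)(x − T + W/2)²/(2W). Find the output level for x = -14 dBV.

-16 dBV

x − T + W/2 = -14 − (-16) + 6 = 8.
GR = (1 − 1/4) × 8² / 24 = 0.75 × 64 / 24 = 2 dB.
Output = -14 − 2 = -16 dBV.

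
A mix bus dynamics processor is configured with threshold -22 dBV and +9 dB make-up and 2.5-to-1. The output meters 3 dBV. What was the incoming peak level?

Stripping the +9 dB make-up gives -6 dBV at the gain stage.
That's 16 dB above the -22 dBV threshold.
Input overshoot = R × output overshoot = 40 dB → input = -22 + 40 = 18 dBV.

18 dBV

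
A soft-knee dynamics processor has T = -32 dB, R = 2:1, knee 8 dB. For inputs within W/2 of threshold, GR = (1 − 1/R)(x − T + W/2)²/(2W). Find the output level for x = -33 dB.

-33.28125 dB

x − T + W/2 = -33 − (-32) + 4 = 3.
GR = (1 − 1/2) × 3² / 16 = 0.5 × 9 / 16 = 0.28125 dB.
Output = -33 − 0.28125 = -33.28125 dB.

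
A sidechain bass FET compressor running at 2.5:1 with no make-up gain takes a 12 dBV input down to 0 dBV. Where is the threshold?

-8 dBV

Input is 20 dB above T (since output overshoot × R = input overshoot: (0 − T)·2.5 = 12 − T gives T = -8 dBV).
Check: -8 + (12 − (-8))/2.5 = -8 + 8 = 0 dBV. ✓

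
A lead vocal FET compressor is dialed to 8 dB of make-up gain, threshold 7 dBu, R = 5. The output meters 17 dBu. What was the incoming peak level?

17 dBu

Remove make-up: 17 − 8 = 9 dBu.
The compressed level sits 9 − 7 = 2 dB over threshold.
Undo the ratio: input overshoot = 2 × 5 = 10 dB, giving input = 17 dBu.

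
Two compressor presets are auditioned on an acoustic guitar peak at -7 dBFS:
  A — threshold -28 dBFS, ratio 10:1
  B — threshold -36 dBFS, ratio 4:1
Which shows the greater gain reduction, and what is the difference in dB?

B, by 2.85 dB

A: GR = 21 − 21/10 = 18.9 dB.
B: GR = 29 − 29/4 = 21.75 dB.
Difference: 2.85 dB in favour of B.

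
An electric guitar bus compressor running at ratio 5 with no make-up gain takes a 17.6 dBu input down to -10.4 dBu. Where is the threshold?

Let T be the threshold. Output overshoot = (input overshoot)/R, so -10.4 − T = (17.6 − T)/5.
5·(-10.4 − T) = 17.6 − T → 4·T = -52 − 17.6 = -69.6.
T = -69.6/4 = -17.4 dBu.

-17.4 dBu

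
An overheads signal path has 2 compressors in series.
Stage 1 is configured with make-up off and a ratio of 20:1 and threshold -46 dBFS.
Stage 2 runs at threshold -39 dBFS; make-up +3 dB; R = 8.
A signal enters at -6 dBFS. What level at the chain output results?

Stage 1: overshoot 40 dB → 40/20 = 2 dB → -44 dBFS.
Stage 2: -44 dBFS is at or below the -39 dBFS threshold — no compression; make-up brings it to -41 dBFS.

-41 dBFS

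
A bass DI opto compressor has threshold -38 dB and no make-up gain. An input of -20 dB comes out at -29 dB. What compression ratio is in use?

2:1

Input overshoot = -20 − (-38) = 18 dB; output overshoot = -29 − (-38) = 9 dB.
Ratio = 18 / 9 = 2.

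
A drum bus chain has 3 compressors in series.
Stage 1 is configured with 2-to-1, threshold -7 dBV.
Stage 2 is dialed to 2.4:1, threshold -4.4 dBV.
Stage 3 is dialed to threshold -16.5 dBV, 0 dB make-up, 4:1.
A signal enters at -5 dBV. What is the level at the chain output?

Stage 1: 2 dB above -7 dBV, reduced 2:1 to 1 dB above → -6 dBV.
Stage 2: -6 dBV ≤ -4.4 dBV, so stage 2 doesn't engage; output -6 dBV.
Stage 3: overshoot 10.5 dB → 10.5/4 = 2.625 dB → -13.875 dBV.

-13.875 dBV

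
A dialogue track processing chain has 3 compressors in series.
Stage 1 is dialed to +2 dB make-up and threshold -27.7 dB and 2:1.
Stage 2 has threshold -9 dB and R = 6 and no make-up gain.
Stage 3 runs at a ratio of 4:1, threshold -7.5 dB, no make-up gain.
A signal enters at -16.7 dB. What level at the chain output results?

-20.2 dB

Stage 1: -16.7 dB is 11 dB over -27.7 dB; at 2:1 that becomes 5.5 dB over, giving -22.2 dB; +2 dB make-up → -20.2 dB.
Stage 2: -20.2 dB ≤ -9 dB, so stage 2 doesn't engage; output -20.2 dB.
Stage 3: -20.2 dB ≤ -7.5 dB, so stage 3 doesn't engage; output -20.2 dB.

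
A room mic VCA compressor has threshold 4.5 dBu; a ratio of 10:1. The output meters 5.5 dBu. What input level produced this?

14.5 dBu

Post-compression overshoot = 5.5 − 4.5 = 1 dB.
Input overshoot = R × output overshoot = 10 dB → input = 4.5 + 10 = 14.5 dBu.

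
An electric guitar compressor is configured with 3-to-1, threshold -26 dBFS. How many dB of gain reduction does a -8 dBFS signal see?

12 dB

The signal is 18 dB above threshold.
A 3:1 ratio leaves 6 dB of that excess.
So the signal is attenuated by 18 − 6 = 12 dB.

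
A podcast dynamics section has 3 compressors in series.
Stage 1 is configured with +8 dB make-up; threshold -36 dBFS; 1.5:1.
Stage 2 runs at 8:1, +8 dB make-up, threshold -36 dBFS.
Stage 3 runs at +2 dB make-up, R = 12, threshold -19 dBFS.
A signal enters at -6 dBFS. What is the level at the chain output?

-22.5 dBFS

Stage 1: 30 dB above -36 dBFS, reduced 1.5:1 to 20 dB above → -16 dBFS; +8 dB make-up → -8 dBFS.
Stage 2: 28 dB above -36 dBFS, reduced 8:1 to 3.5 dB above → -32.5 dBFS; +8 dB make-up → -24.5 dBFS.
Stage 3: -24.5 dBFS is at or below the -19 dBFS threshold — no compression; make-up brings it to -22.5 dBFS.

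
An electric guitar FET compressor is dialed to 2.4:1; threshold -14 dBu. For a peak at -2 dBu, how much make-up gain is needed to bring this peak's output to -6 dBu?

3 dB

Overshoot 12 dB → 12/2.4 = 5 dB after compression, so the compressed level is -14 + 5 = -9 dBu.
Make-up = target − compressed = -6 − (-9) = 3 dB.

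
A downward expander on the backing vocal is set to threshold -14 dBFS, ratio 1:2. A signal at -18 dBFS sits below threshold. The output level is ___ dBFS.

Below threshold, a 1:2 expander applies gain = (2−1)×(T − x) of attenuation.
(2−1) × 4 = 4 dB, so output = -18 − 4 = -22 dBFS.

-22 dBFS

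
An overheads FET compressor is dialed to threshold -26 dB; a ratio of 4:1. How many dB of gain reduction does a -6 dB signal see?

15 dB

Overshoot = -6 − (-26) = 20 dB.
At 4:1, output sits 20/4 = 5 dB above threshold.
Gain reduction = 20 − 5 = 15 dB.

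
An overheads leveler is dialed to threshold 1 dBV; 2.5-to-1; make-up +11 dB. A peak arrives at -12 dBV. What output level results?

-1 dBV

-12 dBV is 13 dB below the 1 dBV threshold, so no gain reduction is applied.
Make-up gain adds 11 dB: -12 + 11 = -1 dBV.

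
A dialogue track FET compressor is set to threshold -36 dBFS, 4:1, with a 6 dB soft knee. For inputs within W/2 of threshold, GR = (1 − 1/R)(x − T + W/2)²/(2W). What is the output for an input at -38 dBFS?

-38.0625 dBFS

x − T + W/2 = -38 − (-36) + 3 = 1.
GR = (1 − 1/4) × 1² / 12 = 0.75 × 1 / 12 = 0.0625 dB.
Output = -38 − 0.0625 = -38.0625 dBFS.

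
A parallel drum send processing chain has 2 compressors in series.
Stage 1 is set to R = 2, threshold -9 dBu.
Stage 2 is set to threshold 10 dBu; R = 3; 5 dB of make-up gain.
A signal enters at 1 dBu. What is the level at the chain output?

Stage 1: 10 dB above -9 dBu, reduced 2:1 to 5 dB above → -4 dBu.
Stage 2: -4 dBu ≤ 10 dBu, so stage 2 doesn't engage; make-up brings it to 1 dBu.

1 dBu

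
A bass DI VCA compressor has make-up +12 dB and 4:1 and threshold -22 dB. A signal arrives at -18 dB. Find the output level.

Overshoot: -18 − (-22) = 4 dB.
At 4:1 the overshoot is divided by 4, leaving 1 dB above threshold.
That puts the output at -21 dB; make-up adds 12 dB, giving -9 dB.

-9 dB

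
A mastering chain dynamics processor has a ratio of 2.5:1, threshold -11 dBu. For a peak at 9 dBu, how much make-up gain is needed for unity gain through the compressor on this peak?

The peak compresses to -11 + 20/2.5 = -3 dBu.
To reach 9 dBu requires 9 − (-3) = 12 dB of make-up.

12 dB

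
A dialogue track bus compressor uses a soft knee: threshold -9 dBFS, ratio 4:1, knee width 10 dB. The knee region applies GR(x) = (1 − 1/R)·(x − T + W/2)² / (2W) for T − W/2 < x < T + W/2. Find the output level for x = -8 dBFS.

x − T + W/2 = -8 − (-9) + 5 = 6.
GR = (1 − 1/4) × 6² / 20 = 0.75 × 36 / 20 = 1.35 dB.
Output = -8 − 1.35 = -9.35 dBFS.

-9.35 dBFS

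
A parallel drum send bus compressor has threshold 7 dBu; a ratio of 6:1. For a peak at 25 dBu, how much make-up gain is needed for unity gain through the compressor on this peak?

The peak compresses to 7 + 18/6 = 10 dBu.
To reach 25 dBu requires 25 − 10 = 15 dB of make-up.

15 dB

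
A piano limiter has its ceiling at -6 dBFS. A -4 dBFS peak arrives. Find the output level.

At ∞:1, everything above -6 dBFS is held at the ceiling.

-6 dBFS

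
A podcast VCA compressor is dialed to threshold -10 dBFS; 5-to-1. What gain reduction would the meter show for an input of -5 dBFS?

4 dB

-5 dBFS exceeds the threshold by 5 dB.
At 5:1, output sits 5/5 = 1 dB above threshold.
Gain reduction = 5 − 1 = 4 dB.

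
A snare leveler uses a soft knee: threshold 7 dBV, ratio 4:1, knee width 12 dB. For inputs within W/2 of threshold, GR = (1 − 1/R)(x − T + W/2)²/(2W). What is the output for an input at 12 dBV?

x − T + W/2 = 12 − 7 + 6 = 11.
GR = (1 − 1/4) × 11² / 24 = 0.75 × 121 / 24 = 3.78125 dB.
Output = 12 − 3.78125 = 8.21875 dBV.

8.21875 dBV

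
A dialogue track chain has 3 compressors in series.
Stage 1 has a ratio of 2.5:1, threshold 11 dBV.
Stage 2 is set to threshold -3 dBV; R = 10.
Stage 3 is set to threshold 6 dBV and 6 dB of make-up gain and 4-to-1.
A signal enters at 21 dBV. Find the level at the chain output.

4.8 dBV

Stage 1: 21 dBV is 10 dB over 11 dBV; at 2.5:1 that becomes 4 dB over, giving 15 dBV.
Stage 2: overshoot 18 dB → 18/10 = 1.8 dB → -1.2 dBV.
Stage 3: below threshold (-1.2 ≤ 6); passes unchanged; make-up brings it to 4.8 dBV.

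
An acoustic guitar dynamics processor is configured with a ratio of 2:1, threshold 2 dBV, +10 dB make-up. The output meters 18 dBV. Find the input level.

Before make-up, the level was 18 − 10 = 8 dBV.
Post-compression overshoot = 8 − 2 = 6 dB.
Before 2:1 compression the overshoot was 6 × 2 = 12 dB, so input = 2 + 12 = 14 dBV.

14 dBV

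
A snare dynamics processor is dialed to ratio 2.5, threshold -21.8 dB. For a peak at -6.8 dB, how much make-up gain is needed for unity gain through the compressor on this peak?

Without make-up, output = threshold + overshoot/2.5 = -21.8 + 6 = -15.8 dB.
Gap to target: 9 dB.

9 dB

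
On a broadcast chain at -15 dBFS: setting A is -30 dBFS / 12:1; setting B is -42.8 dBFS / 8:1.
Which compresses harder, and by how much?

A: GR = 15 − 15/12 = 13.75 dB.
B: GR = 27.8 − 27.8/8 = 24.325 dB.
Difference: 10.575 dB in favour of B.

B, by 10.575 dB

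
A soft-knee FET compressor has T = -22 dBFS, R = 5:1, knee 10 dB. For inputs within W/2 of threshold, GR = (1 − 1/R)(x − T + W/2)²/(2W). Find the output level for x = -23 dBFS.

x − T + W/2 = -23 − (-22) + 5 = 4.
GR = (1 − 1/5) × 4² / 20 = 0.8 × 16 / 20 = 0.64 dB.
Output = -23 − 0.64 = -23.64 dBFS.

-23.64 dBFS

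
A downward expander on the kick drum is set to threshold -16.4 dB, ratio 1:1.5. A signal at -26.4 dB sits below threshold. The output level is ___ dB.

The input is 10 dB below the -16.4 dB threshold.
A 1:1.5 expander multiplies undershoot by 1.5: 10 × 1.5 = 15 dB below threshold.
Output = -16.4 − 15 = -31.4 dB.

-31.4 dB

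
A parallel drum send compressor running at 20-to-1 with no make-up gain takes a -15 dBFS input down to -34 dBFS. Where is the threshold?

Gain reduction = -15 − (-34) = 19 dB; output overshoot = GR / (R − 1) = 19 / 19 = 1 dB.
Threshold = output − output overshoot = -34 − 1 = -35 dBFS.

-35 dBFS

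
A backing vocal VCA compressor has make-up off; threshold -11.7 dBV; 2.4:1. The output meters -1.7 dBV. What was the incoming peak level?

12.3 dBV

That's 10 dB above the -11.7 dBV threshold.
Before 2.4:1 compression the overshoot was 10 × 2.4 = 24 dB, so input = -11.7 + 24 = 12.3 dBV.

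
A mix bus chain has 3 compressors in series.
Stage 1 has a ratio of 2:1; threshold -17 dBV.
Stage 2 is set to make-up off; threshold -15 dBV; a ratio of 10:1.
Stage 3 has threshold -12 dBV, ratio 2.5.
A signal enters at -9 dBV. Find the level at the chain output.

Stage 1: overshoot 8 dB → 8/2 = 4 dB → -13 dBV.
Stage 2: overshoot 2 dB → 2/10 = 0.2 dB → -14.8 dBV.
Stage 3: -14.8 dBV is at or below the -12 dBV threshold — no compression; output -14.8 dBV.

-14.8 dBV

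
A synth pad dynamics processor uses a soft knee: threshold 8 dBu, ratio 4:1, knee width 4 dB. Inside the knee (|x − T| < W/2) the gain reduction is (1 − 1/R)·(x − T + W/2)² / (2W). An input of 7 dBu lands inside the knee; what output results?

x − T + W/2 = 7 − 8 + 2 = 1.
GR = (1 − 1/4) × 1² / 8 = 0.75 × 1 / 8 = 0.09375 dB.
Output = 7 − 0.09375 = 6.90625 dBu.

6.90625 dBu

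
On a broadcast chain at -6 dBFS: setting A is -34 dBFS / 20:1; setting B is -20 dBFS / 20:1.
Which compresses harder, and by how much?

A: 28 dB over, compressed to 1.4 dB over, so 26.6 dB of GR.
B: 14 dB over, compressed to 0.7 dB over, so 13.3 dB of GR.
Difference: 13.3 dB in favour of A.

A, by 13.3 dB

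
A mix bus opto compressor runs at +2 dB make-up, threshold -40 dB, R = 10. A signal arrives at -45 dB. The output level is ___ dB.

-43 dB

-45 dB is 5 dB below the -40 dB threshold, so no gain reduction is applied.
Make-up gain adds 2 dB: -45 + 2 = -43 dB.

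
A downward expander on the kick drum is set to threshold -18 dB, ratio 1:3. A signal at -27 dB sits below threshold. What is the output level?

Undershoot = (-18) − (-27) = 9 dB.
At 1:3, that expands to 27 dB under threshold.
Output = -18 − 27 = -45 dB.

-45 dB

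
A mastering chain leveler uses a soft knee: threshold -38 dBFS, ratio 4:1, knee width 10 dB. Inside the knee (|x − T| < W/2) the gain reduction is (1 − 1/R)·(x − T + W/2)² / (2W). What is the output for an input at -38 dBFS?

x − T + W/2 = -38 − (-38) + 5 = 5.
GR = (1 − 1/4) × 5² / 20 = 0.75 × 25 / 20 = 0.9375 dB.
Output = -38 − 0.9375 = -38.9375 dBFS.

-38.9375 dBFS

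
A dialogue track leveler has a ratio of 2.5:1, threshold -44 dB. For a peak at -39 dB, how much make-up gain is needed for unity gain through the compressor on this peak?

3 dB

Overshoot 5 dB → 5/2.5 = 2 dB after compression, so the compressed level is -44 + 2 = -42 dB.
Make-up = target − compressed = -39 − (-42) = 3 dB.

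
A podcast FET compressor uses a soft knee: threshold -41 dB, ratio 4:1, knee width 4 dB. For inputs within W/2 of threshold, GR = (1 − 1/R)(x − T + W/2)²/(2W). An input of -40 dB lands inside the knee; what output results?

-40.84375 dB

x − T + W/2 = -40 − (-41) + 2 = 3.
GR = (1 − 1/4) × 3² / 8 = 0.75 × 9 / 8 = 0.84375 dB.
Output = -40 − 0.84375 = -40.84375 dB.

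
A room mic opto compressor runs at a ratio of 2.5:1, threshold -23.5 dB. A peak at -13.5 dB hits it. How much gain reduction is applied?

-13.5 dB exceeds the threshold by 10 dB.
At 2.5:1, output sits 10/2.5 = 4 dB above threshold.
So the signal is attenuated by 10 − 4 = 6 dB.

6 dB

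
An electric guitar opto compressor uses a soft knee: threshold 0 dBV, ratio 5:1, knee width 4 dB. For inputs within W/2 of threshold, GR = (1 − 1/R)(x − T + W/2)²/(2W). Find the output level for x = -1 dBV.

x − T + W/2 = -1 − 0 + 2 = 1.
GR = (1 − 1/5) × 1² / 8 = 0.8 × 1 / 8 = 0.1 dB.
Output = -1 − 0.1 = -1.1 dBV.

-1.1 dBV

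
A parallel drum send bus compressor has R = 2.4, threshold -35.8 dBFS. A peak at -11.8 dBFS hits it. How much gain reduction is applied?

14 dB

-11.8 dBFS exceeds the threshold by 24 dB.
After 2.4:1 compression the overshoot becomes 24/2.4 = 10 dB.
So the signal is attenuated by 24 − 10 = 14 dB.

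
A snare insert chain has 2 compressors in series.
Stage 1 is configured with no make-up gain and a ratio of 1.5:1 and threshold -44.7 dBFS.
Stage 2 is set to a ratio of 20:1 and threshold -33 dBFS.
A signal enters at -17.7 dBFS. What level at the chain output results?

-32.685 dBFS

Stage 1: 27 dB above -44.7 dBFS, reduced 1.5:1 to 18 dB above → -26.7 dBFS.
Stage 2: overshoot 6.3 dB → 6.3/20 = 0.315 dB → -32.685 dBFS.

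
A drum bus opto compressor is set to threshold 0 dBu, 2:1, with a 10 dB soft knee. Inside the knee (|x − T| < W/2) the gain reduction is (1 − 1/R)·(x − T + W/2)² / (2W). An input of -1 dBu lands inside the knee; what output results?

-1.4 dBu

x − T + W/2 = -1 − 0 + 5 = 4.
GR = (1 − 1/2) × 4² / 20 = 0.5 × 16 / 20 = 0.4 dB.
Output = -1 − 0.4 = -1.4 dBu.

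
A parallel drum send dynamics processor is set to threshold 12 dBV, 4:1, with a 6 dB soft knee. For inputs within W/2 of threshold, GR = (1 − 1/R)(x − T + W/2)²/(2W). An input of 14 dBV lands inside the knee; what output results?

x − T + W/2 = 14 − 12 + 3 = 5.
GR = (1 − 1/4) × 5² / 12 = 0.75 × 25 / 12 = 1.5625 dB.
Output = 14 − 1.5625 = 12.4375 dBV.

12.4375 dBV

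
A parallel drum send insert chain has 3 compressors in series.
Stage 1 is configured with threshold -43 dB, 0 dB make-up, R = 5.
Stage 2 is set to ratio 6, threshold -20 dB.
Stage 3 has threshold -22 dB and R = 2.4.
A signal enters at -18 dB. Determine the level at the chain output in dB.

-38 dB

Stage 1: 25 dB above -43 dB, reduced 5:1 to 5 dB above → -38 dB.
Stage 2: -38 dB is at or below the -20 dB threshold — no compression; output -38 dB.
Stage 3: -38 dB is at or below the -22 dB threshold — no compression; output -38 dB.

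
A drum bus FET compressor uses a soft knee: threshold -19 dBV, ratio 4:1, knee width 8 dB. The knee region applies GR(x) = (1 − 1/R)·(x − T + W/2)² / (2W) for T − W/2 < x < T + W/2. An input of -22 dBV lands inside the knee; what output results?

-22.046875 dBV

x − T + W/2 = -22 − (-19) + 4 = 1.
GR = (1 − 1/4) × 1² / 16 = 0.75 × 1 / 16 = 0.046875 dB.
Output = -22 − 0.046875 = -22.046875 dBV.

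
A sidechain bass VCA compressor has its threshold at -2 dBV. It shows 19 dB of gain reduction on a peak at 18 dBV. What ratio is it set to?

Input overshoot = 18 − (-2) = 20 dB.
Output overshoot = 20 − 19 = 1 dB.
Ratio = input overshoot / output overshoot = 20 / 1 = 20.

20:1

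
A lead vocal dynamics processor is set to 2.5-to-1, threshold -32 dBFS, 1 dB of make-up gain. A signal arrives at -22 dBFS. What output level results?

Overshoot: -22 − (-32) = 10 dB.
The 10 dB excess becomes 4 dB after 2.5:1 reduction.
Output = -32 + 4 = -28 dBFS; make-up adds 1 dB, giving -27 dBFS.

-27 dBFS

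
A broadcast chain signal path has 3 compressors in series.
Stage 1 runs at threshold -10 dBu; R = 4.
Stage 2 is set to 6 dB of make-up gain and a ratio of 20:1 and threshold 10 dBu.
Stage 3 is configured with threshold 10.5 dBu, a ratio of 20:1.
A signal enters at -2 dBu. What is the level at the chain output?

-2 dBu

Stage 1: -2 dBu is 8 dB over -10 dBu; at 4:1 that becomes 2 dB over, giving -8 dBu.
Stage 2: -8 dBu is at or below the 10 dBu threshold — no compression; make-up brings it to -2 dBu.
Stage 3: below threshold (-2 ≤ 10.5); passes unchanged; output -2 dBu.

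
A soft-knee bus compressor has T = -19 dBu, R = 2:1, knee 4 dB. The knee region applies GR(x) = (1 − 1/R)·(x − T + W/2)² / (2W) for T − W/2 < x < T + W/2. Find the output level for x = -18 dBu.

x − T + W/2 = -18 − (-19) + 2 = 3.
GR = (1 − 1/2) × 3² / 8 = 0.5 × 9 / 8 = 0.5625 dB.
Output = -18 − 0.5625 = -18.5625 dBu.

-18.5625 dBu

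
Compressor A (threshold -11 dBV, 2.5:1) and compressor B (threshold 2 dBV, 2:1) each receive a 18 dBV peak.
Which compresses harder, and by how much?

A, by 9.4 dB

A: 29 dB over, compressed to 11.6 dB over, so 17.4 dB of GR.
B: 16 dB over, compressed to 8 dB over, so 8 dB of GR.
A reduces 9.4 dB more.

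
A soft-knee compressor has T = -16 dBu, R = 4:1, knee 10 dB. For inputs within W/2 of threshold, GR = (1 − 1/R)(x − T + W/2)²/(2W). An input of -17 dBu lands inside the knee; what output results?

x − T + W/2 = -17 − (-16) + 5 = 4.
GR = (1 − 1/4) × 4² / 20 = 0.75 × 16 / 20 = 0.6 dB.
Output = -17 − 0.6 = -17.6 dBu.

-17.6 dBu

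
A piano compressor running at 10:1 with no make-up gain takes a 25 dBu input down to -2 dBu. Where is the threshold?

Let T be the threshold. Output overshoot = (input overshoot)/R, so -2 − T = (25 − T)/10.
10·(-2 − T) = 25 − T → 9·T = -20 − 25 = -45.
T = -45/9 = -5 dBu.

-5 dBu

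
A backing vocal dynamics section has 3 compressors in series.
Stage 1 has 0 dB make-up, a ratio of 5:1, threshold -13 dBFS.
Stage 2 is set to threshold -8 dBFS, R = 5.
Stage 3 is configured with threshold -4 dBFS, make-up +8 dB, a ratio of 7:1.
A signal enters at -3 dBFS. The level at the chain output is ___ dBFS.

Stage 1: overshoot 10 dB → 10/5 = 2 dB → -11 dBFS.
Stage 2: -11 dBFS ≤ -8 dBFS, so stage 2 doesn't engage; output -11 dBFS.
Stage 3: below threshold (-11 ≤ -4); passes unchanged; make-up brings it to -3 dBFS.

-3 dBFS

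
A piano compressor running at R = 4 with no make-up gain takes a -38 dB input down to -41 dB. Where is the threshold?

Gain reduction = -38 − (-41) = 3 dB; output overshoot = GR / (R − 1) = 3 / 3 = 1 dB.
Threshold = output − output overshoot = -41 − 1 = -42 dB.

-42 dB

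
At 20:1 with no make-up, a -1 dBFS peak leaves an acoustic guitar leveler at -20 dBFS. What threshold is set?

-21 dBFS

Let T be the threshold. Output overshoot = (input overshoot)/R, so -20 − T = (-1 − T)/20.
20·(-20 − T) = -1 − T → 19·T = -400 − (-1) = -399.
T = -399/19 = -21 dBFS.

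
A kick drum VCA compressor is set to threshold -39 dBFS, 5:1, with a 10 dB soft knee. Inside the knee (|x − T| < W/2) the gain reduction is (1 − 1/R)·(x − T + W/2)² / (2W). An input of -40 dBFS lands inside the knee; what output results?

x − T + W/2 = -40 − (-39) + 5 = 4.
GR = (1 − 1/5) × 4² / 20 = 0.8 × 16 / 20 = 0.64 dB.
Output = -40 − 0.64 = -40.64 dBFS.

-40.64 dBFS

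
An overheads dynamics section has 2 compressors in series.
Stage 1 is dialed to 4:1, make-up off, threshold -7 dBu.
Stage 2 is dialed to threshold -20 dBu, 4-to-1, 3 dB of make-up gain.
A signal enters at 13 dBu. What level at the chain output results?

-12.5 dBu

Stage 1: overshoot 20 dB → 20/4 = 5 dB → -2 dBu.
Stage 2: overshoot 18 dB → 18/4 = 4.5 dB → -15.5 dBu; +3 dB make-up → -12.5 dBu.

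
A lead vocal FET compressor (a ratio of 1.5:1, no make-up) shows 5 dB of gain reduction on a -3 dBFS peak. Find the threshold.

Let T be the threshold. Output overshoot = (input overshoot)/R, so -8 − T = (-3 − T)/1.5.
1.5·(-8 − T) = -3 − T → 0.5·T = -12 − (-3) = -9.
T = -9/0.5 = -18 dBFS.

-18 dBFS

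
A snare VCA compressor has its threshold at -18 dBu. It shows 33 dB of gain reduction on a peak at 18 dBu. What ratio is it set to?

12:1

Input overshoot = 18 − (-18) = 36 dB.
Output overshoot = 36 − 33 = 3 dB.
Ratio = input overshoot / output overshoot = 36 / 3 = 12.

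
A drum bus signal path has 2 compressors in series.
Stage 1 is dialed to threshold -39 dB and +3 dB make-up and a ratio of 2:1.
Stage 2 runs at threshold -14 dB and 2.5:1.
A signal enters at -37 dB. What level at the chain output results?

-35 dB

Stage 1: 2 dB above -39 dB, reduced 2:1 to 1 dB above → -38 dB; +3 dB make-up → -35 dB.
Stage 2: -35 dB is at or below the -14 dB threshold — no compression; output -35 dB.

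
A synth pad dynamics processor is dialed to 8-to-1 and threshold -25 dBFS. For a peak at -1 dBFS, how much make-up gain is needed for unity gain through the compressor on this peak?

21 dB

The peak compresses to -25 + 24/8 = -22 dBFS.
To reach -1 dBFS requires -1 − (-22) = 21 dB of make-up.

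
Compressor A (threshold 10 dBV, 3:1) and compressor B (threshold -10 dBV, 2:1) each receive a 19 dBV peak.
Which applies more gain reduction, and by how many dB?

A: GR = 9 − 9/3 = 6 dB.
B: GR = 29 − 29/2 = 14.5 dB.
B applies 8.5 dB more gain reduction.

B, by 8.5 dB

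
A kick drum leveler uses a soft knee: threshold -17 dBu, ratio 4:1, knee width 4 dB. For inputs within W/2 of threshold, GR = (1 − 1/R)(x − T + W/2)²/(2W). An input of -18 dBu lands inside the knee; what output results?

x − T + W/2 = -18 − (-17) + 2 = 1.
GR = (1 − 1/4) × 1² / 8 = 0.75 × 1 / 8 = 0.09375 dB.
Output = -18 − 0.09375 = -18.09375 dBu.

-18.09375 dBu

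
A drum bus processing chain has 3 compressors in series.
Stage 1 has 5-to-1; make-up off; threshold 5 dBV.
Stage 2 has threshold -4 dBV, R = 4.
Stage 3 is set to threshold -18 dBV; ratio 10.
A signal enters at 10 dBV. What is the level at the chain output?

-16.35 dBV

Stage 1: 5 dB above 5 dBV, reduced 5:1 to 1 dB above → 6 dBV.
Stage 2: overshoot 10 dB → 10/4 = 2.5 dB → -1.5 dBV.
Stage 3: 16.5 dB above -18 dBV, reduced 10:1 to 1.65 dB above → -16.35 dBV.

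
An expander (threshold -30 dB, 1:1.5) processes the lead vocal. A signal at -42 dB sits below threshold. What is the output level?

Below threshold, a 1:1.5 expander applies gain = (1.5−1)×(T − x) of attenuation.
(1.5−1) × 12 = 6 dB, so output = -42 − 6 = -48 dB.

-48 dB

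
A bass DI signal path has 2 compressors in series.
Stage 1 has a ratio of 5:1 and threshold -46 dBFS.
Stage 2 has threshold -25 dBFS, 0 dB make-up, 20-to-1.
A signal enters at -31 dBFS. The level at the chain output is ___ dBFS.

-43 dBFS

Stage 1: -31 dBFS is 15 dB over -46 dBFS; at 5:1 that becomes 3 dB over, giving -43 dBFS.
Stage 2: -43 dBFS ≤ -25 dBFS, so stage 2 doesn't engage; output -43 dBFS.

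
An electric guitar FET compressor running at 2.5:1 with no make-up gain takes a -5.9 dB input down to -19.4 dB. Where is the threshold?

-28.4 dB

Let T be the threshold. Output overshoot = (input overshoot)/R, so -19.4 − T = (-5.9 − T)/2.5.
2.5·(-19.4 − T) = -5.9 − T → 1.5·T = -48.5 − (-5.9) = -42.6.
T = -42.6/1.5 = -28.4 dB.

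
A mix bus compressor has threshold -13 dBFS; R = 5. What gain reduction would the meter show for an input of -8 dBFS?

The signal is 5 dB above threshold.
At 5:1, output sits 5/5 = 1 dB above threshold.
So the signal is attenuated by 5 − 1 = 4 dB.

4 dB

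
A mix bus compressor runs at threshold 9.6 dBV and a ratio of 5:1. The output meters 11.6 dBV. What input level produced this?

19.6 dBV

That's 2 dB above the 9.6 dBV threshold.
Undo the ratio: input overshoot = 2 × 5 = 10 dB, giving input = 19.6 dBV.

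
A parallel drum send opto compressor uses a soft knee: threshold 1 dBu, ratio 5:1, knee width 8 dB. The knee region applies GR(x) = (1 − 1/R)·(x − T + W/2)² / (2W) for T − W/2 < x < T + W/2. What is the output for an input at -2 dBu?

x − T + W/2 = -2 − 1 + 4 = 1.
GR = (1 − 1/5) × 1² / 16 = 0.8 × 1 / 16 = 0.05 dB.
Output = -2 − 0.05 = -2.05 dBu.

-2.05 dBu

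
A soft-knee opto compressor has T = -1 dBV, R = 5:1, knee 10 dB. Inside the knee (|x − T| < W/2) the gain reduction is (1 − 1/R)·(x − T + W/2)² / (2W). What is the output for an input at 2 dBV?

-0.56 dBV

x − T + W/2 = 2 − (-1) + 5 = 8.
GR = (1 − 1/5) × 8² / 20 = 0.8 × 64 / 20 = 2.56 dB.
Output = 2 − 2.56 = -0.56 dBV.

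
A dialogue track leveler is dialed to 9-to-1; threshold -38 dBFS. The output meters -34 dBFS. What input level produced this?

-2 dBFS

The compressed level sits -34 − (-38) = 4 dB over threshold.
Undo the ratio: input overshoot = 4 × 9 = 36 dB, giving input = -2 dBFS.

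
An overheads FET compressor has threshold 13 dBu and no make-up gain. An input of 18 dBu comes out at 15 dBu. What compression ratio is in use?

Input overshoot = 18 − 13 = 5 dB; output overshoot = 15 − 13 = 2 dB.
Ratio = 5 / 2 = 2.5.

2.5:1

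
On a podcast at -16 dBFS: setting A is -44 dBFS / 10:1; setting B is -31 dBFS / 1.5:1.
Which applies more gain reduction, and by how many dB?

A, by 20.2 dB

A: overshoot 28 dB → output overshoot 2.8 dB → GR 25.2 dB.
B: overshoot 15 dB → output overshoot 10 dB → GR 5 dB.
A applies 20.2 dB more gain reduction.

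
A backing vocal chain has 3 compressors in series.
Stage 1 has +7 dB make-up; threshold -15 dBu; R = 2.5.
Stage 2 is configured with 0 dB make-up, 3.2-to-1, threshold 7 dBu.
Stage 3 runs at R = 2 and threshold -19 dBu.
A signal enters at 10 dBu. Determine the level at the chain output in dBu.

Stage 1: 10 dBu is 25 dB over -15 dBu; at 2.5:1 that becomes 10 dB over, giving -5 dBu; +7 dB make-up → 2 dBu.
Stage 2: 2 dBu is at or below the 7 dBu threshold — no compression; output 2 dBu.
Stage 3: overshoot 21 dB → 21/2 = 10.5 dB → -8.5 dBu.

-8.5 dBu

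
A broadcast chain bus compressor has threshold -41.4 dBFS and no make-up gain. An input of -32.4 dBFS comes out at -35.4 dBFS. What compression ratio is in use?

Input overshoot = -32.4 − (-41.4) = 9 dB; output overshoot = -35.4 − (-41.4) = 6 dB.
Ratio = 9 / 6 = 1.5.

1.5:1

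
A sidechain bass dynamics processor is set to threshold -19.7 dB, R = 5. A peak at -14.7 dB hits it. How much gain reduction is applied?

Overshoot = -14.7 − (-19.7) = 5 dB.
A 5:1 ratio leaves 1 dB of that excess.
Gain reduction = 5 − 1 = 4 dB.

4 dB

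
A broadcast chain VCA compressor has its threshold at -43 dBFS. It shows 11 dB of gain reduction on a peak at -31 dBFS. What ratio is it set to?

12:1

Input overshoot = -31 − (-43) = 12 dB.
Output overshoot = 12 − 11 = 1 dB.
Ratio = input overshoot / output overshoot = 12 / 1 = 12.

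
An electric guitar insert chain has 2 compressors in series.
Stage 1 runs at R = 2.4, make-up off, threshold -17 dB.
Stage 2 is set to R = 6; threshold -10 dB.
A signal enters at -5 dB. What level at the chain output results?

Stage 1: overshoot 12 dB → 12/2.4 = 5 dB → -12 dB.
Stage 2: -12 dB is at or below the -10 dB threshold — no compression; output -12 dB.

-12 dB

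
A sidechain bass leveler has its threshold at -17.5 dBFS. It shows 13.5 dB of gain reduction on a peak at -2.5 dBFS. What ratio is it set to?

Input overshoot = -2.5 − (-17.5) = 15 dB.
Output overshoot = 15 − 13.5 = 1.5 dB.
Ratio = input overshoot / output overshoot = 15 / 1.5 = 10.

10:1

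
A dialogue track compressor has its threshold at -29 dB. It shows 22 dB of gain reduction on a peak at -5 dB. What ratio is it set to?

12:1

Input overshoot = -5 − (-29) = 24 dB.
Output overshoot = 24 − 22 = 2 dB.
Ratio = input overshoot / output overshoot = 24 / 2 = 12.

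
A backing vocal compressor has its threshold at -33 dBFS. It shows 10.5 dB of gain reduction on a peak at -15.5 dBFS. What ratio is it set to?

Input overshoot = -15.5 − (-33) = 17.5 dB.
Output overshoot = 17.5 − 10.5 = 7 dB.
Ratio = input overshoot / output overshoot = 17.5 / 7 = 2.5.

2.5:1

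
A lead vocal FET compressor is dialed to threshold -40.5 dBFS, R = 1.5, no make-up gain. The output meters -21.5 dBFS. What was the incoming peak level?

Post-compression overshoot = -21.5 − (-40.5) = 19 dB.
Before 1.5:1 compression the overshoot was 19 × 1.5 = 28.5 dB, so input = -40.5 + 28.5 = -12 dBFS.

-12 dBFS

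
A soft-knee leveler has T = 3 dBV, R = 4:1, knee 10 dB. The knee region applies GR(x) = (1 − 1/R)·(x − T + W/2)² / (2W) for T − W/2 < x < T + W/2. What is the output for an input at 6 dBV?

3.6 dBV

x − T + W/2 = 6 − 3 + 5 = 8.
GR = (1 − 1/4) × 8² / 20 = 0.75 × 64 / 20 = 2.4 dB.
Output = 6 − 2.4 = 3.6 dBV.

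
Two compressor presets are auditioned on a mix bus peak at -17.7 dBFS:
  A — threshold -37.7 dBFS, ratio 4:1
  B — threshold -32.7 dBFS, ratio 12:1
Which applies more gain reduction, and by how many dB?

A, by 1.25 dB

A: 20 dB over, compressed to 5 dB over, so 15 dB of GR.
B: 15 dB over, compressed to 1.25 dB over, so 13.75 dB of GR.
A applies 1.25 dB more gain reduction.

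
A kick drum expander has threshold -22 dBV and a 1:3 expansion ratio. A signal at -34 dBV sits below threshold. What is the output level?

-58 dBV

Undershoot = (-22) − (-34) = 12 dB.
At 1:3, that expands to 36 dB under threshold.
Output = -22 − 36 = -58 dBV.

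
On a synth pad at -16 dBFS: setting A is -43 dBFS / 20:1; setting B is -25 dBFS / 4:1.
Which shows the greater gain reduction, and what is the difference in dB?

A, by 18.9 dB

A: GR = 27 − 27/20 = 25.65 dB.
B: GR = 9 − 9/4 = 6.75 dB.
Difference: 18.9 dB in favour of A.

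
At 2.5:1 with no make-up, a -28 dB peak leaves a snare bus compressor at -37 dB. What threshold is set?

Gain reduction = -28 − (-37) = 9 dB; output overshoot = GR / (R − 1) = 9 / 1.5 = 6 dB.
Threshold = output − output overshoot = -37 − 6 = -43 dB.

-43 dB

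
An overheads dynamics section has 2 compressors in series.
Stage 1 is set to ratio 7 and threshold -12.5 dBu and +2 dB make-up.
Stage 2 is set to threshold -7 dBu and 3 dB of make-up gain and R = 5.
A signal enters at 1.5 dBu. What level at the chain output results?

Stage 1: overshoot 14 dB → 14/7 = 2 dB → -10.5 dBu; +2 dB make-up → -8.5 dBu.
Stage 2: -8.5 dBu is at or below the -7 dBu threshold — no compression; make-up brings it to -5.5 dBu.

-5.5 dBu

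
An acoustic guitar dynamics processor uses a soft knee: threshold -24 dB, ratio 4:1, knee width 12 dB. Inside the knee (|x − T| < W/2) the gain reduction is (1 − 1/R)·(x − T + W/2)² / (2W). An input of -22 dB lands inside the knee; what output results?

x − T + W/2 = -22 − (-24) + 6 = 8.
GR = (1 − 1/4) × 8² / 24 = 0.75 × 64 / 24 = 2 dB.
Output = -22 − 2 = -24 dB.

-24 dB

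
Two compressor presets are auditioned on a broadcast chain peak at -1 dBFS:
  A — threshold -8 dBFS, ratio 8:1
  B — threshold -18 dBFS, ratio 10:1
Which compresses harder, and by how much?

A: overshoot 7 dB → output overshoot 0.875 dB → GR 6.125 dB.
B: overshoot 17 dB → output overshoot 1.7 dB → GR 15.3 dB.
Difference: 9.175 dB in favour of B.

B, by 9.175 dB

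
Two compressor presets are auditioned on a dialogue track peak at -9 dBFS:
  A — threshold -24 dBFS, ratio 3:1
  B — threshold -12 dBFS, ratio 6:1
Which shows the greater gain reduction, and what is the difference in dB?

A, by 7.5 dB

A: 15 dB over, compressed to 5 dB over, so 10 dB of GR.
B: 3 dB over, compressed to 0.5 dB over, so 2.5 dB of GR.
A applies 7.5 dB more gain reduction.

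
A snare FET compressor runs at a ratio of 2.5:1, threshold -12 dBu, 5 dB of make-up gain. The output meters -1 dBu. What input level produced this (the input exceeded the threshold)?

Remove make-up: -1 − 5 = -6 dBu.
Post-compression overshoot = -6 − (-12) = 6 dB.
Undo the ratio: input overshoot = 6 × 2.5 = 15 dB, giving input = 3 dBu.

3 dBu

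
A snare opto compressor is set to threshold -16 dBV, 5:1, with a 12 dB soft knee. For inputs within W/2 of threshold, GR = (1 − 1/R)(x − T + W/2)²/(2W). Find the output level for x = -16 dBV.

x − T + W/2 = -16 − (-16) + 6 = 6.
GR = (1 − 1/5) × 6² / 24 = 0.8 × 36 / 24 = 1.2 dB.
Output = -16 − 1.2 = -17.2 dBV.

-17.2 dBV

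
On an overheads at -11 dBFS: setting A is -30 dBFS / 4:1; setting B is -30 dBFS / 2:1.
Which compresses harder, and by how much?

A: GR = 19 − 19/4 = 14.25 dB.
B: GR = 19 − 19/2 = 9.5 dB.
A reduces 4.75 dB more.

A, by 4.75 dB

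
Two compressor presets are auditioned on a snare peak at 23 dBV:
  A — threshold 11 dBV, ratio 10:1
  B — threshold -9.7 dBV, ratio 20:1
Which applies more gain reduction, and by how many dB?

B, by 20.265 dB

A: GR = 12 − 12/10 = 10.8 dB.
B: GR = 32.7 − 32.7/20 = 31.065 dB.
B reduces 20.265 dB more.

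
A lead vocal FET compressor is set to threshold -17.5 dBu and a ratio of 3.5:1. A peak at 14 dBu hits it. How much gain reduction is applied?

14 dBu exceeds the threshold by 31.5 dB.
At 3.5:1, output sits 31.5/3.5 = 9 dB above threshold.
So the signal is attenuated by 31.5 − 9 = 22.5 dB.

22.5 dB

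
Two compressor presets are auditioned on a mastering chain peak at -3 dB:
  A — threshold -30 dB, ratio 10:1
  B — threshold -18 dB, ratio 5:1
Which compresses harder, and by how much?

A, by 12.3 dB

A: overshoot 27 dB → output overshoot 2.7 dB → GR 24.3 dB.
B: overshoot 15 dB → output overshoot 3 dB → GR 12 dB.
A applies 12.3 dB more gain reduction.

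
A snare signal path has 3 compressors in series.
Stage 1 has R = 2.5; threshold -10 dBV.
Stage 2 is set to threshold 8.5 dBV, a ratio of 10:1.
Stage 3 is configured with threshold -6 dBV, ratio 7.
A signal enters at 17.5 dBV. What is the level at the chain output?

-5 dBV

Stage 1: 17.5 dBV is 27.5 dB over -10 dBV; at 2.5:1 that becomes 11 dB over, giving 1 dBV.
Stage 2: 1 dBV ≤ 8.5 dBV, so stage 2 doesn't engage; output 1 dBV.
Stage 3: 1 dBV is 7 dB over -6 dBV; at 7:1 that becomes 1 dB over, giving -5 dBV.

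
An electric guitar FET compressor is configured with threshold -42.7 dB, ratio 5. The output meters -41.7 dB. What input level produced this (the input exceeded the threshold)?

Post-compression overshoot = -41.7 − (-42.7) = 1 dB.
Before 5:1 compression the overshoot was 1 × 5 = 5 dB, so input = -42.7 + 5 = -37.7 dB.

-37.7 dB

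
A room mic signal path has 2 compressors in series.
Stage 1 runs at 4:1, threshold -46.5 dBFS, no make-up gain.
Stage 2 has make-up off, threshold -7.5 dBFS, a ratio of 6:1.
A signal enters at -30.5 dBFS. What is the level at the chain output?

-42.5 dBFS

Stage 1: 16 dB above -46.5 dBFS, reduced 4:1 to 4 dB above → -42.5 dBFS.
Stage 2: below threshold (-42.5 ≤ -7.5); passes unchanged; output -42.5 dBFS.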